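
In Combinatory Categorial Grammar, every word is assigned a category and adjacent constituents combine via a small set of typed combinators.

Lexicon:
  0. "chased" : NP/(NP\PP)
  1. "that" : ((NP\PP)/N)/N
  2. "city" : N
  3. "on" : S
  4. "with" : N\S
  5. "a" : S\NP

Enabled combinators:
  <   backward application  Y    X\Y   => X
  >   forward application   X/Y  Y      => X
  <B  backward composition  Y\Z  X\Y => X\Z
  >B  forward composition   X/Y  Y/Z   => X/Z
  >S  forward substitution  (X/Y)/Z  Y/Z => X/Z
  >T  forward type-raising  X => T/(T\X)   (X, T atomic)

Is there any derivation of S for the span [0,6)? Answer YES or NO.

YES

[0,6] S   <
  [0,5] NP   >
    [0,1] "chased" : NP/(NP\PP)
    [1,5] NP\PP   >
      [1,3] (NP\PP)/N   >
        [1,2] "that" : ((NP\PP)/N)/N
        [2,3] "city" : N
      [3,5] N   <
        [3,4] "on" : S
        [4,5] "with" : N\S
  [5,6] "a" : S\NP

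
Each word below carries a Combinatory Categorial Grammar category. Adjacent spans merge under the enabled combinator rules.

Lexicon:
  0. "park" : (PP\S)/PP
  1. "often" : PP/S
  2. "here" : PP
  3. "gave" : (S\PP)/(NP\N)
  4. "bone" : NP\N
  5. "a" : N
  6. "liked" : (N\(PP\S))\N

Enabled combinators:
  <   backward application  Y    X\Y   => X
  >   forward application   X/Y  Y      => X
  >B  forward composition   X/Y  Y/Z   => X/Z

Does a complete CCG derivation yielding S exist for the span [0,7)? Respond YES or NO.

NO

(PP\S)/PP PP/S PP (S\PP)/(NP\N) NP\N N (N\(PP\S))\N
CKY chart[0,7] = {N}; S ∉ chart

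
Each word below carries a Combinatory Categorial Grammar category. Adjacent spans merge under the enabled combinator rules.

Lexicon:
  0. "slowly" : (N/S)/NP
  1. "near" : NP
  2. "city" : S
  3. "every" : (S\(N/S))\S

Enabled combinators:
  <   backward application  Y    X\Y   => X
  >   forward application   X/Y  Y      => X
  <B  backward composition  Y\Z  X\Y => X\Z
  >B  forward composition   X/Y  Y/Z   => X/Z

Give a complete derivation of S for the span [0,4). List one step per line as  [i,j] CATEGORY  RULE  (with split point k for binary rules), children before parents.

[0,4] S   <
  [0,2] N/S   >
    [0,1] "slowly" : (N/S)/NP
    [1,2] "near" : NP
  [2,4] S\(N/S)   <
    [2,3] "city" : S
    [3,4] "every" : (S\(N/S))\S

[0,1] (N/S)/NP  lex  "slowly"
[1,2] NP  lex  "near"
[0,2] N/S  >  k=1
[2,3] S  lex  "city"
[3,4] (S\(N/S))\S  lex  "every"
[2,4] S\(N/S)  <  k=3
[0,4] S  <  k=2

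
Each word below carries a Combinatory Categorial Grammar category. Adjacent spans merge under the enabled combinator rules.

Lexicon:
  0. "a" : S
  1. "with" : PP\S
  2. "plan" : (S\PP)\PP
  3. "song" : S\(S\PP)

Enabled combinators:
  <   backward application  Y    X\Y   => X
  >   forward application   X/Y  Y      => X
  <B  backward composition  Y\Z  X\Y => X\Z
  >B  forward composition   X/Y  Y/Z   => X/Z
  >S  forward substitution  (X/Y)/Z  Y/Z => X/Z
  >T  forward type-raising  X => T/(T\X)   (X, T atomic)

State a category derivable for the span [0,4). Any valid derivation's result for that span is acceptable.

S

[0,4] S   <
  [0,3] S\PP   <
    [0,2] PP   >
      [0,1] PP/(PP\S)   >T
        [0,1] "a" : S
      [1,2] "with" : PP\S
    [2,3] "plan" : (S\PP)\PP
  [3,4] "song" : S\(S\PP)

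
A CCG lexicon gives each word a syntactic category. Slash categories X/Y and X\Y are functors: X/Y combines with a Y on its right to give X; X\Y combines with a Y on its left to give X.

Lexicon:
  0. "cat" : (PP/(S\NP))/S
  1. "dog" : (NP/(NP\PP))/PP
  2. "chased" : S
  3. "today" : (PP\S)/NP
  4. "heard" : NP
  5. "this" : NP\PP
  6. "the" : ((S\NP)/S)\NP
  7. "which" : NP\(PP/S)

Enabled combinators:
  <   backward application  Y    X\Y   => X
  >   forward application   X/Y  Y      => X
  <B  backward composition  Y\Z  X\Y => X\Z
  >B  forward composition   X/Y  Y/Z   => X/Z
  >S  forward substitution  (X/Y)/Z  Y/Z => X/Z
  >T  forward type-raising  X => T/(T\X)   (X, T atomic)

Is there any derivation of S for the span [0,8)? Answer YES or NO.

(PP/(S\NP))/S (NP/(NP\PP))/PP S (PP\S)/NP NP NP\PP ((S\NP)/S)\NP NP\(PP/S)
CKY chart[0,8] = {N/(N\NP), NP, NP/(NP\NP), PP/(PP\NP), S/(S\NP)}; S ∉ chart

NO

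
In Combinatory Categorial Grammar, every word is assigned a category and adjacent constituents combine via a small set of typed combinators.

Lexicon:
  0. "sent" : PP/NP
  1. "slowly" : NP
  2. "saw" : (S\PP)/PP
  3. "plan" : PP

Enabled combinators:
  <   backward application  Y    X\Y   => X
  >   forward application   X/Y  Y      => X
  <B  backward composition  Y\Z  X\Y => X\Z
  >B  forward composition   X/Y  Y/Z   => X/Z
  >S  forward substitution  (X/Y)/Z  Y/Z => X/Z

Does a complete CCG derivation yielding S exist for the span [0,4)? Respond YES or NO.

YES

[0,4] S   <
  [0,2] PP   >
    [0,1] "sent" : PP/NP
    [1,2] "slowly" : NP
  [2,4] S\PP   >
    [2,3] "saw" : (S\PP)/PP
    [3,4] "plan" : PP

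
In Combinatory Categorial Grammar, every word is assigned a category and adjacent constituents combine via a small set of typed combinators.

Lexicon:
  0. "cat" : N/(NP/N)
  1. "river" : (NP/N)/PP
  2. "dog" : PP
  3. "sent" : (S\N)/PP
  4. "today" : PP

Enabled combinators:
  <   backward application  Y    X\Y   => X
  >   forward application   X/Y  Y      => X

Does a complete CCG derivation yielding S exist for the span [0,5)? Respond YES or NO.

YES

[0,5] S   <
  [0,3] N   >
    [0,1] "cat" : N/(NP/N)
    [1,3] NP/N   >
      [1,2] "river" : (NP/N)/PP
      [2,3] "dog" : PP
  [3,5] S\N   >
    [3,4] "sent" : (S\N)/PP
    [4,5] "today" : PP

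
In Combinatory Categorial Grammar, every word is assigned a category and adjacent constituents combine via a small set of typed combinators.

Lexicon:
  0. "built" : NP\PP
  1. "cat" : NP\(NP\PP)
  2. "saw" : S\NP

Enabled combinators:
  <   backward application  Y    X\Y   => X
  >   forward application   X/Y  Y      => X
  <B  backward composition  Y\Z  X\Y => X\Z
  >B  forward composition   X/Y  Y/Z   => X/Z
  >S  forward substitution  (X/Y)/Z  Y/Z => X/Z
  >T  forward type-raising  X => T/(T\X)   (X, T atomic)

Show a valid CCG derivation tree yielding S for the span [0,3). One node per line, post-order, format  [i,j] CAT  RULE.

[0,3] S   <
  [0,2] NP   <
    [0,1] "built" : NP\PP
    [1,2] "cat" : NP\(NP\PP)
  [2,3] "saw" : S\NP

[0,1] NP\PP  lex  "built"
[1,2] NP\(NP\PP)  lex  "cat"
[0,2] NP  <  k=1
[2,3] S\NP  lex  "saw"
[0,3] S  <  k=2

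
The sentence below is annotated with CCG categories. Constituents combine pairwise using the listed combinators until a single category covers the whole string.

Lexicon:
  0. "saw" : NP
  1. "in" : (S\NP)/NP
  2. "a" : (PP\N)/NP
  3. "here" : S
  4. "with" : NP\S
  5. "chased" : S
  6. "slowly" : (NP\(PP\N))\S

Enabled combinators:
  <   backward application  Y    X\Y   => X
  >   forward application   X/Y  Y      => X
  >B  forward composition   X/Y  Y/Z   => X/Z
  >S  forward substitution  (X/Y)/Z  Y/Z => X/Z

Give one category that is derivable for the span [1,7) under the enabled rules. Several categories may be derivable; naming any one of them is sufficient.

[0,7] S   <
  [0,1] "saw" : NP
  [1,7] S\NP   >
    [1,2] "in" : (S\NP)/NP
    [2,7] NP   <
      [2,5] PP\N   >
        [2,3] "a" : (PP\N)/NP
        [3,5] NP   <
          [3,4] "here" : S
          [4,5] "with" : NP\S
      [5,7] NP\(PP\N)   <
        [5,6] "chased" : S
        [6,7] "slowly" : (NP\(PP\N))\S

S\NP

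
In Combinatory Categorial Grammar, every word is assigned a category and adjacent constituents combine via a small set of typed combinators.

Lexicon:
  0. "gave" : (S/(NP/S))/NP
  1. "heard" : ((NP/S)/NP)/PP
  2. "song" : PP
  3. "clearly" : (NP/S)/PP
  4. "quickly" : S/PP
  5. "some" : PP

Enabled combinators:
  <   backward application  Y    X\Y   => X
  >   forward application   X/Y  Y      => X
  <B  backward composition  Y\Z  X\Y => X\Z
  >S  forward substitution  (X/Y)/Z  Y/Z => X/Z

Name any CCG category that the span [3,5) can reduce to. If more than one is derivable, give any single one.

[0,6] S   >
  [0,3] S/NP   >S
    [0,1] "gave" : (S/(NP/S))/NP
    [1,3] (NP/S)/NP   >
      [1,2] "heard" : ((NP/S)/NP)/PP
      [2,3] "song" : PP
  [3,6] NP   >
    [3,5] NP/PP   >S
      [3,4] "clearly" : (NP/S)/PP
      [4,5] "quickly" : S/PP
    [5,6] "some" : PP

NP/PP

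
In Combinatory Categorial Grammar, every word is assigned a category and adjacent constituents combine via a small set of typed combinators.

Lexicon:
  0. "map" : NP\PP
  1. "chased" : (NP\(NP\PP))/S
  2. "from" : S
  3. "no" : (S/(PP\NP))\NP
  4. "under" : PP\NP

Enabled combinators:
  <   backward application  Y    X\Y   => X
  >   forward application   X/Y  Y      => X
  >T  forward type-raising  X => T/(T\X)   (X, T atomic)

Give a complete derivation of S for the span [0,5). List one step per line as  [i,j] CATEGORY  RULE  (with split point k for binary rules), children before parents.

[0,1] NP\PP  lex  "map"
[1,2] (NP\(NP\PP))/S  lex  "chased"
[2,3] S  lex  "from"
[1,3] NP\(NP\PP)  >  k=2
[0,3] NP  <  k=1
[3,4] (S/(PP\NP))\NP  lex  "no"
[0,4] S/(PP\NP)  <  k=3
[4,5] PP\NP  lex  "under"
[0,5] S  >  k=4

[0,5] S   >
  [0,4] S/(PP\NP)   <
    [0,3] NP   <
      [0,1] "map" : NP\PP
      [1,3] NP\(NP\PP)   >
        [1,2] "chased" : (NP\(NP\PP))/S
        [2,3] "from" : S
    [3,4] "no" : (S/(PP\NP))\NP
  [4,5] "under" : PP\NP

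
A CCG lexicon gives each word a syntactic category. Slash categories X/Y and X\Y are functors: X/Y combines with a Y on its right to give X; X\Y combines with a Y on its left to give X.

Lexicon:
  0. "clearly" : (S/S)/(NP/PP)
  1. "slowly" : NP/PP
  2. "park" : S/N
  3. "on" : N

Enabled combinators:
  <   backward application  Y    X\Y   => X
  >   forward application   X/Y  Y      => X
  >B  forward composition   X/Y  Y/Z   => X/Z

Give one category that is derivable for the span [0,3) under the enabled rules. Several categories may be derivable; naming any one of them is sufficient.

S/N

[0,4] S   >
  [0,3] S/N   >B
    [0,2] S/S   >
      [0,1] "clearly" : (S/S)/(NP/PP)
      [1,2] "slowly" : NP/PP
    [2,3] "park" : S/N
  [3,4] "on" : N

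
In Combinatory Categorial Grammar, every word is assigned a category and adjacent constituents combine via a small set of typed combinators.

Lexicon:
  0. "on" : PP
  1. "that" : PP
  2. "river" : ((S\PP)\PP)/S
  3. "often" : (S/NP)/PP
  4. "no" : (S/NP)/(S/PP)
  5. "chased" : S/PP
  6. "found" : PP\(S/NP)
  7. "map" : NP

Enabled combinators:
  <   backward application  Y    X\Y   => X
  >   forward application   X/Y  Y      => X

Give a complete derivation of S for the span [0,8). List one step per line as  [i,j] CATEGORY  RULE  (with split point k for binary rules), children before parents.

[0,8] S   <
  [0,1] "on" : PP
  [1,8] S\PP   <
    [1,2] "that" : PP
    [2,8] (S\PP)\PP   >
      [2,3] "river" : ((S\PP)\PP)/S
      [3,8] S   >
        [3,7] S/NP   >
          [3,4] "often" : (S/NP)/PP
          [4,7] PP   <
            [4,6] S/NP   >
              [4,5] "no" : (S/NP)/(S/PP)
              [5,6] "chased" : S/PP
            [6,7] "found" : PP\(S/NP)
        [7,8] "map" : NP

[0,1] PP  lex  "on"
[1,2] PP  lex  "that"
[2,3] ((S\PP)\PP)/S  lex  "river"
[3,4] (S/NP)/PP  lex  "often"
[4,5] (S/NP)/(S/PP)  lex  "no"
[5,6] S/PP  lex  "chased"
[4,6] S/NP  >  k=5
[6,7] PP\(S/NP)  lex  "found"
[4,7] PP  <  k=6
[3,7] S/NP  >  k=4
[7,8] NP  lex  "map"
[3,8] S  >  k=7
[2,8] (S\PP)\PP  >  k=3
[1,8] S\PP  <  k=2
[0,8] S  <  k=1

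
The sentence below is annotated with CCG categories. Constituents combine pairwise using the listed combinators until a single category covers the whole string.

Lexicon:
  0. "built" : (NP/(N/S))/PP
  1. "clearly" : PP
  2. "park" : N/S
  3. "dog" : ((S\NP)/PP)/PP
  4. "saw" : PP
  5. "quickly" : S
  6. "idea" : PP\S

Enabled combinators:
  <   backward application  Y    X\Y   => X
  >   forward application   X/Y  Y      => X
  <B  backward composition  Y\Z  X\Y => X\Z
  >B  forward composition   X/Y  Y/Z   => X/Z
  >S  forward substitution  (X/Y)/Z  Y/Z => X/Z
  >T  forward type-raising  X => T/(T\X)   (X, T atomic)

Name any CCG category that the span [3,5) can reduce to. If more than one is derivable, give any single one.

(S\NP)/PP

[0,7] S   <
  [0,3] NP   >
    [0,2] NP/(N/S)   >
      [0,1] "built" : (NP/(N/S))/PP
      [1,2] "clearly" : PP
    [2,3] "park" : N/S
  [3,7] S\NP   >
    [3,5] (S\NP)/PP   >
      [3,4] "dog" : ((S\NP)/PP)/PP
      [4,5] "saw" : PP
    [5,7] PP   >
      [5,6] PP/(PP\S)   >T
        [5,6] "quickly" : S
      [6,7] "idea" : PP\S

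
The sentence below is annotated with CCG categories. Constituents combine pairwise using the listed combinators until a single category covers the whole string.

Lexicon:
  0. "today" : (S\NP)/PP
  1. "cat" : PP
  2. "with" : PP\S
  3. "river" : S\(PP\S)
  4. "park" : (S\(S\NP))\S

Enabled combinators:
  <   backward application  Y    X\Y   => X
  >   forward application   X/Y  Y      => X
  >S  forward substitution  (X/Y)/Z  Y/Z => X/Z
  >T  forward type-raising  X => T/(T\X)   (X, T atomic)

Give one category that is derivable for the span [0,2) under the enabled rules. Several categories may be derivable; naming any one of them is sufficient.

[0,5] S   <
  [0,2] S\NP   >
    [0,1] "today" : (S\NP)/PP
    [1,2] "cat" : PP
  [2,5] S\(S\NP)   <
    [2,4] S   <
      [2,3] "with" : PP\S
      [3,4] "river" : S\(PP\S)
    [4,5] "park" : (S\(S\NP))\S

S\NP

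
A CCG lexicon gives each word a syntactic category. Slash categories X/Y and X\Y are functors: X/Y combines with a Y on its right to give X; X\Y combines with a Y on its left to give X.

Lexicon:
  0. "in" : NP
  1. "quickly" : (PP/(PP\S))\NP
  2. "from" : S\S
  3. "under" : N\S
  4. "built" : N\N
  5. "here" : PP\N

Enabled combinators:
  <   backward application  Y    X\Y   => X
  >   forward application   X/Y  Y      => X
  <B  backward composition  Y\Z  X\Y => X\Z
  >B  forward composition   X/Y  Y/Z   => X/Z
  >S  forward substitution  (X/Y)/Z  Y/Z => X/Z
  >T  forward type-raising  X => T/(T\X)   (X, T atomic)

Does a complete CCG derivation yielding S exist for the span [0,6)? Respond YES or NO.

NP (PP/(PP\S))\NP S\S N\S N\N PP\N
CKY chart[0,6] = {N/(N\PP), NP/(NP\PP), PP, PP/(PP\PP), S/(S\PP)}; S ∉ chart

NO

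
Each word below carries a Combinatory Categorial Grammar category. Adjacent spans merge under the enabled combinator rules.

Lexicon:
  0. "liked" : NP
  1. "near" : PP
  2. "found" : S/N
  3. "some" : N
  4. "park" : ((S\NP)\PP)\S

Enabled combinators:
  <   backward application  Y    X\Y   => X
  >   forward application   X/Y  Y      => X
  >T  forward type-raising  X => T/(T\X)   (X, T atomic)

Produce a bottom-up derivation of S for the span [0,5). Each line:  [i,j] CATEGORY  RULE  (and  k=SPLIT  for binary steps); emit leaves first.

[0,1] NP  lex  "liked"
[0,1] S/(S\NP)  >T
[1,2] PP  lex  "near"
[2,3] S/N  lex  "found"
[3,4] N  lex  "some"
[2,4] S  >  k=3
[4,5] ((S\NP)\PP)\S  lex  "park"
[2,5] (S\NP)\PP  <  k=4
[1,5] S\NP  <  k=2
[0,5] S  >  k=1

[0,5] S   >
  [0,1] S/(S\NP)   >T
    [0,1] "liked" : NP
  [1,5] S\NP   <
    [1,2] "near" : PP
    [2,5] (S\NP)\PP   <
      [2,4] S   >
        [2,3] "found" : S/N
        [3,4] "some" : N
      [4,5] "park" : ((S\NP)\PP)\S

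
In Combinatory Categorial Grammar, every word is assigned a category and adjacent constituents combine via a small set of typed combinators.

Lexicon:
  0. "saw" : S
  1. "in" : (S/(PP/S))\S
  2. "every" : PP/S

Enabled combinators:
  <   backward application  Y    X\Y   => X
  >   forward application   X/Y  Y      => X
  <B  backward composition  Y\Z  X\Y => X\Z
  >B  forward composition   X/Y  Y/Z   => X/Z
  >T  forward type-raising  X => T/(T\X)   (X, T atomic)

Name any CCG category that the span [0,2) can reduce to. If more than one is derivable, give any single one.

S/(PP/S)

[0,3] S   >
  [0,2] S/(PP/S)   <
    [0,1] "saw" : S
    [1,2] "in" : (S/(PP/S))\S
  [2,3] "every" : PP/S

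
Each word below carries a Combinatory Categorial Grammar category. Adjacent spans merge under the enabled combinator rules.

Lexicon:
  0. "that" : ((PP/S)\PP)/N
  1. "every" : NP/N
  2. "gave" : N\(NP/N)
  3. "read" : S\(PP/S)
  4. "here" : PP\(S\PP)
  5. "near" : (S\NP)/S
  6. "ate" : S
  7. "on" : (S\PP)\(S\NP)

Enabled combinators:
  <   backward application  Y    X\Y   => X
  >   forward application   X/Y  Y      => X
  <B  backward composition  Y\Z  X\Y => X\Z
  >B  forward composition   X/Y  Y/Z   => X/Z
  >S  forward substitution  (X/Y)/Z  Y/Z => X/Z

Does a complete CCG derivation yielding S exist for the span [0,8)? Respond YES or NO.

YES

[0,8] S   <
  [0,5] PP   <
    [0,4] S\PP   <B
      [0,3] (PP/S)\PP   >
        [0,1] "that" : ((PP/S)\PP)/N
        [1,3] N   <
          [1,2] "every" : NP/N
          [2,3] "gave" : N\(NP/N)
      [3,4] "read" : S\(PP/S)
    [4,5] "here" : PP\(S\PP)
  [5,8] S\PP   <
    [5,7] S\NP   >
      [5,6] "near" : (S\NP)/S
      [6,7] "ate" : S
    [7,8] "on" : (S\PP)\(S\NP)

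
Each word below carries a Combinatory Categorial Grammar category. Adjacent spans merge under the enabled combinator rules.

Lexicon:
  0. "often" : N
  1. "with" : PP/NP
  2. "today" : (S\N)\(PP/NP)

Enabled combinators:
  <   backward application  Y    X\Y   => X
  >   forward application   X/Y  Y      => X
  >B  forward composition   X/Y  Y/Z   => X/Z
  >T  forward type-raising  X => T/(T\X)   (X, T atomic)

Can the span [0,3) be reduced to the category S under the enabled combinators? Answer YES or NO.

[0,3] S   <
  [0,1] "often" : N
  [1,3] S\N   <
    [1,2] "with" : PP/NP
    [2,3] "today" : (S\N)\(PP/NP)

YES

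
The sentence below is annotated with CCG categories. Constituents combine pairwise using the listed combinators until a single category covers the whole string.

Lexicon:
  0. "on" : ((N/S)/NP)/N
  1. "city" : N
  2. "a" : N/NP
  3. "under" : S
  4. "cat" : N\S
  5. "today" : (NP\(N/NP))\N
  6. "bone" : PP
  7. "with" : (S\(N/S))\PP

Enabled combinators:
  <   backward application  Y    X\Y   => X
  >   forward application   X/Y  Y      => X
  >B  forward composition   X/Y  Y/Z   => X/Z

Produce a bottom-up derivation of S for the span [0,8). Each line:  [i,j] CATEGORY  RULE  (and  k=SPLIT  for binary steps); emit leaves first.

[0,1] ((N/S)/NP)/N  lex  "on"
[1,2] N  lex  "city"
[0,2] (N/S)/NP  >  k=1
[2,3] N/NP  lex  "a"
[3,4] S  lex  "under"
[4,5] N\S  lex  "cat"
[3,5] N  <  k=4
[5,6] (NP\(N/NP))\N  lex  "today"
[3,6] NP\(N/NP)  <  k=5
[2,6] NP  <  k=3
[0,6] N/S  >  k=2
[6,7] PP  lex  "bone"
[7,8] (S\(N/S))\PP  lex  "with"
[6,8] S\(N/S)  <  k=7
[0,8] S  <  k=6

[0,8] S   <
  [0,6] N/S   >
    [0,2] (N/S)/NP   >
      [0,1] "on" : ((N/S)/NP)/N
      [1,2] "city" : N
    [2,6] NP   <
      [2,3] "a" : N/NP
      [3,6] NP\(N/NP)   <
        [3,5] N   <
          [3,4] "under" : S
          [4,5] "cat" : N\S
        [5,6] "today" : (NP\(N/NP))\N
  [6,8] S\(N/S)   <
    [6,7] "bone" : PP
    [7,8] "with" : (S\(N/S))\PP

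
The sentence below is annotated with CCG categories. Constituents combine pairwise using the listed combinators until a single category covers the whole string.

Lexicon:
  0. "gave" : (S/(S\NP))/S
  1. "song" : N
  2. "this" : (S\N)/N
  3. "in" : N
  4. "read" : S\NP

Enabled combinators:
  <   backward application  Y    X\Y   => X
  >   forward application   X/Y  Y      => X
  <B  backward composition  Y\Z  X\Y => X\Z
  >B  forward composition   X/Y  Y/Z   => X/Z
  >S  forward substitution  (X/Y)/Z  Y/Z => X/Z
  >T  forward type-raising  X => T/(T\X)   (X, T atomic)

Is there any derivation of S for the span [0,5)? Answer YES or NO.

[0,5] S   >
  [0,4] S/(S\NP)   >
    [0,1] "gave" : (S/(S\NP))/S
    [1,4] S   >
      [1,2] S/(S\N)   >T
        [1,2] "song" : N
      [2,4] S\N   >
        [2,3] "this" : (S\N)/N
        [3,4] "in" : N
  [4,5] "read" : S\NP

YES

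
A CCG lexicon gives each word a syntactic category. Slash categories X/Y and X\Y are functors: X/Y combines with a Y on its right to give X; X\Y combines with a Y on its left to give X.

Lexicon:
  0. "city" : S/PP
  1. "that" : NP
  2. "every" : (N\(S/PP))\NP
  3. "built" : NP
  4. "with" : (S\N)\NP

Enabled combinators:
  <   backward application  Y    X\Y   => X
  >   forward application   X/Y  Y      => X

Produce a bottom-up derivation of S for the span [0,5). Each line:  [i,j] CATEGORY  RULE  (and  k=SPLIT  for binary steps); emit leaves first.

[0,5] S   <
  [0,3] N   <
    [0,1] "city" : S/PP
    [1,3] N\(S/PP)   <
      [1,2] "that" : NP
      [2,3] "every" : (N\(S/PP))\NP
  [3,5] S\N   <
    [3,4] "built" : NP
    [4,5] "with" : (S\N)\NP

[0,1] S/PP  lex  "city"
[1,2] NP  lex  "that"
[2,3] (N\(S/PP))\NP  lex  "every"
[1,3] N\(S/PP)  <  k=2
[0,3] N  <  k=1
[3,4] NP  lex  "built"
[4,5] (S\N)\NP  lex  "with"
[3,5] S\N  <  k=4
[0,5] S  <  k=3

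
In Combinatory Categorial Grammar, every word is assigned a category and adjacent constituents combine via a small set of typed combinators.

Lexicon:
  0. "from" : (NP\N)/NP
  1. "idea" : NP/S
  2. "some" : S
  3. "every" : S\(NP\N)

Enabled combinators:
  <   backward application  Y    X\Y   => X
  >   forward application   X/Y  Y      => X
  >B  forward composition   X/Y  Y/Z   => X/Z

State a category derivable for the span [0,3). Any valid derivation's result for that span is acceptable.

NP\N

[0,4] S   <
  [0,3] NP\N   >
    [0,1] "from" : (NP\N)/NP
    [1,3] NP   >
      [1,2] "idea" : NP/S
      [2,3] "some" : S
  [3,4] "every" : S\(NP\N)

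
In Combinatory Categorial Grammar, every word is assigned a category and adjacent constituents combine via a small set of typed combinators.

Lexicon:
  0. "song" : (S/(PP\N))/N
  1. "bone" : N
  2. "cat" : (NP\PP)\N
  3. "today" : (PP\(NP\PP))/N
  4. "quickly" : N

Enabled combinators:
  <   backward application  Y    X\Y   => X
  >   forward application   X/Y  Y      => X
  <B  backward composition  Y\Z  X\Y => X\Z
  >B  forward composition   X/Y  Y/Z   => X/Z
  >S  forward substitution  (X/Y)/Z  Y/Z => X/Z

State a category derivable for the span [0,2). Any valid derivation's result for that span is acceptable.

[0,5] S   >
  [0,2] S/(PP\N)   >
    [0,1] "song" : (S/(PP\N))/N
    [1,2] "bone" : N
  [2,5] PP\N   <B
    [2,3] "cat" : (NP\PP)\N
    [3,5] PP\(NP\PP)   >
      [3,4] "today" : (PP\(NP\PP))/N
      [4,5] "quickly" : N

S/(PP\N)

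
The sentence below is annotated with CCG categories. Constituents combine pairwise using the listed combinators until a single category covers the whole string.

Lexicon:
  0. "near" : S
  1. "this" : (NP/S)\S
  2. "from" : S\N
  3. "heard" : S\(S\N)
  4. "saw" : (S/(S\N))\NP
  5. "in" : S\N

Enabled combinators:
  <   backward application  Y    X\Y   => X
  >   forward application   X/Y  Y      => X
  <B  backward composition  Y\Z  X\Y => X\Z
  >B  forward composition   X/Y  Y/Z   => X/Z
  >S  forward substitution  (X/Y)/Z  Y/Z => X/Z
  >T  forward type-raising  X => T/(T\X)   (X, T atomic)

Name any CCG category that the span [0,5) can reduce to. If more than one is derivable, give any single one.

[0,6] S   >
  [0,5] S/(S\N)   <
    [0,4] NP   >
      [0,2] NP/S   <
        [0,1] "near" : S
        [1,2] "this" : (NP/S)\S
      [2,4] S   <
        [2,3] "from" : S\N
        [3,4] "heard" : S\(S\N)
    [4,5] "saw" : (S/(S\N))\NP
  [5,6] "in" : S\N

S/(S\N)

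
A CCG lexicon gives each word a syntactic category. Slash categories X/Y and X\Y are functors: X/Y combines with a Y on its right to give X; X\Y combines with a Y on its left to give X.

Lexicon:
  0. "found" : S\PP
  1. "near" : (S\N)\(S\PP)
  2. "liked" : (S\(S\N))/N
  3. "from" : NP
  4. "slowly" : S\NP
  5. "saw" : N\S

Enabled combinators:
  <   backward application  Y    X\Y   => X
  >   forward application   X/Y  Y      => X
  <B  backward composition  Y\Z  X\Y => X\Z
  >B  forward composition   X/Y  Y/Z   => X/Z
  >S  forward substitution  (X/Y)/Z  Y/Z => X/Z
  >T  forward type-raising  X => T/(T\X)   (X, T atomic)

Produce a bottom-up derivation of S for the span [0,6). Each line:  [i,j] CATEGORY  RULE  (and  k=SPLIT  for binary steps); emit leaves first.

[0,1] S\PP  lex  "found"
[1,2] (S\N)\(S\PP)  lex  "near"
[0,2] S\N  <  k=1
[2,3] (S\(S\N))/N  lex  "liked"
[3,4] NP  lex  "from"
[3,4] S/(S\NP)  >T
[4,5] S\NP  lex  "slowly"
[3,5] S  >  k=4
[5,6] N\S  lex  "saw"
[3,6] N  <  k=5
[2,6] S\(S\N)  >  k=3
[0,6] S  <  k=2

[0,6] S   <
  [0,2] S\N   <
    [0,1] "found" : S\PP
    [1,2] "near" : (S\N)\(S\PP)
  [2,6] S\(S\N)   >
    [2,3] "liked" : (S\(S\N))/N
    [3,6] N   <
      [3,5] S   >
        [3,4] S/(S\NP)   >T
          [3,4] "from" : NP
        [4,5] "slowly" : S\NP
      [5,6] "saw" : N\S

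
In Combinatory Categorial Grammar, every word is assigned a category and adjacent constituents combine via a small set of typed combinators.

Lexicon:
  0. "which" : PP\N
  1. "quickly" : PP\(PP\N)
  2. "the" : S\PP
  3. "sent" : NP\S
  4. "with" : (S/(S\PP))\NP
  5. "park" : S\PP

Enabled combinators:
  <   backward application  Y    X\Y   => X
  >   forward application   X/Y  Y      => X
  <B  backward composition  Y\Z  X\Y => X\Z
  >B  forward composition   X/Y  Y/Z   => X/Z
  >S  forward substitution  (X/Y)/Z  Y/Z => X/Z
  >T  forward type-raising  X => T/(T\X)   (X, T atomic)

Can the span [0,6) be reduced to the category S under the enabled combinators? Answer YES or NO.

[0,6] S   >
  [0,5] S/(S\PP)   <
    [0,4] NP   <
      [0,2] PP   <
        [0,1] "which" : PP\N
        [1,2] "quickly" : PP\(PP\N)
      [2,4] NP\PP   <B
        [2,3] "the" : S\PP
        [3,4] "sent" : NP\S
    [4,5] "with" : (S/(S\PP))\NP
  [5,6] "park" : S\PP

YES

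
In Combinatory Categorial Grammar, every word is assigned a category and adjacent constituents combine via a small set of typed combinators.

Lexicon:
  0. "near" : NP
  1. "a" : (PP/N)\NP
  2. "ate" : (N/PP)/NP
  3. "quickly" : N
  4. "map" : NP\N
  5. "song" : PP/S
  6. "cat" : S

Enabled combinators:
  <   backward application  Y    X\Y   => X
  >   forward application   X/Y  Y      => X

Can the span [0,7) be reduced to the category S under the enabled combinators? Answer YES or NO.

NP (PP/N)\NP (N/PP)/NP N NP\N PP/S S
CKY chart[0,7] = {PP}; S ∉ chart

NO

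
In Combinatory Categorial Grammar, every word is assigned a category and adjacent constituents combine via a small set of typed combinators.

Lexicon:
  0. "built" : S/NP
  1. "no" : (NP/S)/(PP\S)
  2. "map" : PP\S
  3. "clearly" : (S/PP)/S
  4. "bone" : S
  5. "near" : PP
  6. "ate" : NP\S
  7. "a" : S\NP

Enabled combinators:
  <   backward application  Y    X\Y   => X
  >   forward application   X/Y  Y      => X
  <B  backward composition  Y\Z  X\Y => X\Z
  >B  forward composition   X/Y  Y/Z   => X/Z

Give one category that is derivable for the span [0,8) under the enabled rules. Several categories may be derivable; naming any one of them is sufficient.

[0,8] S   >
  [0,1] "built" : S/NP
  [1,8] NP   >
    [1,3] NP/S   >
      [1,2] "no" : (NP/S)/(PP\S)
      [2,3] "map" : PP\S
    [3,8] S   <
      [3,7] NP   <
        [3,6] S   >
          [3,5] S/PP   >
            [3,4] "clearly" : (S/PP)/S
            [4,5] "bone" : S
          [5,6] "near" : PP
        [6,7] "ate" : NP\S
      [7,8] "a" : S\NP

S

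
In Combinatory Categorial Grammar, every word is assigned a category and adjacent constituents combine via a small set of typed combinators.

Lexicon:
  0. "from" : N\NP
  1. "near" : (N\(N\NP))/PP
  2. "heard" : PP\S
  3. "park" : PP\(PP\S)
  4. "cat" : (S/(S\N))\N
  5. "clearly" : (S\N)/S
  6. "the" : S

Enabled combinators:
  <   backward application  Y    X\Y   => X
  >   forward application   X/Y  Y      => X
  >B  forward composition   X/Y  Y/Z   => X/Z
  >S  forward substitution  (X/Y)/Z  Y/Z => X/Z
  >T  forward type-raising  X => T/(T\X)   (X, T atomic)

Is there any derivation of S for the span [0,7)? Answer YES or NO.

[0,7] S   >
  [0,5] S/(S\N)   <
    [0,4] N   <
      [0,1] "from" : N\NP
      [1,4] N\(N\NP)   >
        [1,2] "near" : (N\(N\NP))/PP
        [2,4] PP   <
          [2,3] "heard" : PP\S
          [3,4] "park" : PP\(PP\S)
    [4,5] "cat" : (S/(S\N))\N
  [5,7] S\N   >
    [5,6] "clearly" : (S\N)/S
    [6,7] "the" : S

YES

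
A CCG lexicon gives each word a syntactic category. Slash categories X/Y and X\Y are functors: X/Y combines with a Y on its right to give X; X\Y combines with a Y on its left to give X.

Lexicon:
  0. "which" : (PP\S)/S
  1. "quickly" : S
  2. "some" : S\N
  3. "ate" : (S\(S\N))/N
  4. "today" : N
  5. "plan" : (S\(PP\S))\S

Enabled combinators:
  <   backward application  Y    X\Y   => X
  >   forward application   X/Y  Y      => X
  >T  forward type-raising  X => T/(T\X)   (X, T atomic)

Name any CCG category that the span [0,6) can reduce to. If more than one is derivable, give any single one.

[0,6] S   <
  [0,2] PP\S   >
    [0,1] "which" : (PP\S)/S
    [1,2] "quickly" : S
  [2,6] S\(PP\S)   <
    [2,5] S   <
      [2,3] "some" : S\N
      [3,5] S\(S\N)   >
        [3,4] "ate" : (S\(S\N))/N
        [4,5] "today" : N
    [5,6] "plan" : (S\(PP\S))\S

S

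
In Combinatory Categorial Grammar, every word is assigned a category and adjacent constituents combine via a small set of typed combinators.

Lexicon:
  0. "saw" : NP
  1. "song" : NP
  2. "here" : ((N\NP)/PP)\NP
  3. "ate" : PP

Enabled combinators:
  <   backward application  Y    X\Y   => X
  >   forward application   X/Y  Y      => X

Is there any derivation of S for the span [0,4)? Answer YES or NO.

NO

NP NP ((N\NP)/PP)\NP PP
CKY chart[0,4] = {N}; S ∉ chart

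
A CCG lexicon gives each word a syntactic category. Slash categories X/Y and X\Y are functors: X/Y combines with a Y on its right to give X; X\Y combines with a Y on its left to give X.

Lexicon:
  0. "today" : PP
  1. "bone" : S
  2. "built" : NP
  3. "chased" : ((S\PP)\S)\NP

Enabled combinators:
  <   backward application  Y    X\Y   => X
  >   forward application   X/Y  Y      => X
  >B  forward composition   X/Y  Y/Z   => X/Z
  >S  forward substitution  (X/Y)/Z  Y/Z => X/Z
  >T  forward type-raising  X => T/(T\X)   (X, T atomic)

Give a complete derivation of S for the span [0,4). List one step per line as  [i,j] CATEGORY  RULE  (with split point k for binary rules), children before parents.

[0,1] PP  lex  "today"
[1,2] S  lex  "bone"
[2,3] NP  lex  "built"
[3,4] ((S\PP)\S)\NP  lex  "chased"
[2,4] (S\PP)\S  <  k=3
[1,4] S\PP  <  k=2
[0,4] S  <  k=1

[0,4] S   <
  [0,1] "today" : PP
  [1,4] S\PP   <
    [1,2] "bone" : S
    [2,4] (S\PP)\S   <
      [2,3] "built" : NP
      [3,4] "chased" : ((S\PP)\S)\NP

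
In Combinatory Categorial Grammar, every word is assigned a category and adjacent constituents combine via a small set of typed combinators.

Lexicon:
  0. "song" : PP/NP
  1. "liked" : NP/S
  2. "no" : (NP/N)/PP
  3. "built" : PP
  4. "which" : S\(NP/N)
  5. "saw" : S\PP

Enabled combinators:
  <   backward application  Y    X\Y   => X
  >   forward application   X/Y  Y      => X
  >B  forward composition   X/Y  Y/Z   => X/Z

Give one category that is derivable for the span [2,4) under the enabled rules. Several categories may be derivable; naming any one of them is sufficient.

NP/N

[0,6] S   <
  [0,5] PP   >
    [0,2] PP/S   >B
      [0,1] "song" : PP/NP
      [1,2] "liked" : NP/S
    [2,5] S   <
      [2,4] NP/N   >
        [2,3] "no" : (NP/N)/PP
        [3,4] "built" : PP
      [4,5] "which" : S\(NP/N)
  [5,6] "saw" : S\PP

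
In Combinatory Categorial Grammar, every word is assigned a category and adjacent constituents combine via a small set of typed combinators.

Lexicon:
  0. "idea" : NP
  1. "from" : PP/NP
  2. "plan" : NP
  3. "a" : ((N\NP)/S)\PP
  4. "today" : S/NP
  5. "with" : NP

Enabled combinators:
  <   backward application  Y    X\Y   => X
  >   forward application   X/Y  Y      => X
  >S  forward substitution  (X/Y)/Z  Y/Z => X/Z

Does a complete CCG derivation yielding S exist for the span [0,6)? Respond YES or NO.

NO

NP PP/NP NP ((N\NP)/S)\PP S/NP NP
CKY chart[0,6] = {N}; S ∉ chart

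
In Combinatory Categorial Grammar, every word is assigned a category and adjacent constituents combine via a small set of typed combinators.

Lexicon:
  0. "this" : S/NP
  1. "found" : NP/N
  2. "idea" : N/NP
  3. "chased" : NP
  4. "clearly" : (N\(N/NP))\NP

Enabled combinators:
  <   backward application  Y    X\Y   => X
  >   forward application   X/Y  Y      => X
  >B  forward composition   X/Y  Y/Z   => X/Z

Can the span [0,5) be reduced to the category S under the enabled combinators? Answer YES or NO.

[0,5] S   >
  [0,1] "this" : S/NP
  [1,5] NP   >
    [1,2] "found" : NP/N
    [2,5] N   <
      [2,3] "idea" : N/NP
      [3,5] N\(N/NP)   <
        [3,4] "chased" : NP
        [4,5] "clearly" : (N\(N/NP))\NP

YES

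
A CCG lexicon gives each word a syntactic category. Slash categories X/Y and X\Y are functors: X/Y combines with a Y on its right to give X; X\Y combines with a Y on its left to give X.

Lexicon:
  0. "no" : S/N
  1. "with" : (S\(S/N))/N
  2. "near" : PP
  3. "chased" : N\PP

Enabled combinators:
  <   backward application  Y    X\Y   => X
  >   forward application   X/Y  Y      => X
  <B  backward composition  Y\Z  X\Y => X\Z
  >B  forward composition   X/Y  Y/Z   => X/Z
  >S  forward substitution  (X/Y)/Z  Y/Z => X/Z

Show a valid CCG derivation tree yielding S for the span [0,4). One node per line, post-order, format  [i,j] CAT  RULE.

[0,1] S/N  lex  "no"
[1,2] (S\(S/N))/N  lex  "with"
[2,3] PP  lex  "near"
[3,4] N\PP  lex  "chased"
[2,4] N  <  k=3
[1,4] S\(S/N)  >  k=2
[0,4] S  <  k=1

[0,4] S   <
  [0,1] "no" : S/N
  [1,4] S\(S/N)   >
    [1,2] "with" : (S\(S/N))/N
    [2,4] N   <
      [2,3] "near" : PP
      [3,4] "chased" : N\PP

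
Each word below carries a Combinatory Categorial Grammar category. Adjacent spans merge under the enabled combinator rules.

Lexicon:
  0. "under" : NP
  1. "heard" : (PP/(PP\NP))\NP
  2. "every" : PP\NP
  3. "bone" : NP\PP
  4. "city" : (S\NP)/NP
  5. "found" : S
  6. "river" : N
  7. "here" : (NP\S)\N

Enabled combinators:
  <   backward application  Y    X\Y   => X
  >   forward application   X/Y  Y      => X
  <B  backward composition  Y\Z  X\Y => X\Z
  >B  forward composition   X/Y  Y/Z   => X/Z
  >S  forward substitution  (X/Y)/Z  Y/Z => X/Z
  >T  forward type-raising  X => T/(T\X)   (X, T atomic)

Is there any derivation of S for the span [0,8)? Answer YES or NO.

YES

[0,8] S   <
  [0,3] PP   >
    [0,2] PP/(PP\NP)   <
      [0,1] "under" : NP
      [1,2] "heard" : (PP/(PP\NP))\NP
    [2,3] "every" : PP\NP
  [3,8] S\PP   <B
    [3,4] "bone" : NP\PP
    [4,8] S\NP   >
      [4,5] "city" : (S\NP)/NP
      [5,8] NP   <
        [5,6] "found" : S
        [6,8] NP\S   <
          [6,7] "river" : N
          [7,8] "here" : (NP\S)\N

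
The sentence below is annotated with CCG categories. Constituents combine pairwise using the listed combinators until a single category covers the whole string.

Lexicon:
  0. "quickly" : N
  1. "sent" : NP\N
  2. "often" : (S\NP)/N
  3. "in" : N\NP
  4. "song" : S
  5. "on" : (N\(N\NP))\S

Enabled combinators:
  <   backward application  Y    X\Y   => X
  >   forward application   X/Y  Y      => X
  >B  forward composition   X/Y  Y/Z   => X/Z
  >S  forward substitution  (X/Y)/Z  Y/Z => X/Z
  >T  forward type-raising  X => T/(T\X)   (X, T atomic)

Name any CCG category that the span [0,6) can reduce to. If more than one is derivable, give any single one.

S

[0,6] S   <
  [0,2] NP   >
    [0,1] NP/(NP\N)   >T
      [0,1] "quickly" : N
    [1,2] "sent" : NP\N
  [2,6] S\NP   >
    [2,3] "often" : (S\NP)/N
    [3,6] N   <
      [3,4] "in" : N\NP
      [4,6] N\(N\NP)   <
        [4,5] "song" : S
        [5,6] "on" : (N\(N\NP))\S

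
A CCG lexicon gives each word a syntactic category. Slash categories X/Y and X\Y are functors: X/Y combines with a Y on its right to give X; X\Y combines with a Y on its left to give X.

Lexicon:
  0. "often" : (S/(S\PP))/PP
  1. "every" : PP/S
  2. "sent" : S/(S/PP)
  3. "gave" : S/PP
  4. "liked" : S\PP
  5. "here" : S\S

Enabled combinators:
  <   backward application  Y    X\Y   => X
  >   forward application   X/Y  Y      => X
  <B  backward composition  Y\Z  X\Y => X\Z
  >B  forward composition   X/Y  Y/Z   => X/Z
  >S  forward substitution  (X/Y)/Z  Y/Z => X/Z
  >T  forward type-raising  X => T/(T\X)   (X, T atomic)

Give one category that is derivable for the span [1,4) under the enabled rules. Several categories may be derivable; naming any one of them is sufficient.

PP

[0,6] S   >
  [0,4] S/(S\PP)   >
    [0,1] "often" : (S/(S\PP))/PP
    [1,4] PP   >
      [1,2] "every" : PP/S
      [2,4] S   >
        [2,3] "sent" : S/(S/PP)
        [3,4] "gave" : S/PP
  [4,6] S\PP   <B
    [4,5] "liked" : S\PP
    [5,6] "here" : S\S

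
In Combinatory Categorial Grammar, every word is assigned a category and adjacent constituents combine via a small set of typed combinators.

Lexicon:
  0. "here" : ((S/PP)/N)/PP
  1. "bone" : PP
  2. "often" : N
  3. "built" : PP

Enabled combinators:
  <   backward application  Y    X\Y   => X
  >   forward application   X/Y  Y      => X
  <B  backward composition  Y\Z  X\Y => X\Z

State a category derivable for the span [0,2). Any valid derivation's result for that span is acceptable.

[0,4] S   >
  [0,3] S/PP   >
    [0,2] (S/PP)/N   >
      [0,1] "here" : ((S/PP)/N)/PP
      [1,2] "bone" : PP
    [2,3] "often" : N
  [3,4] "built" : PP

(S/PP)/N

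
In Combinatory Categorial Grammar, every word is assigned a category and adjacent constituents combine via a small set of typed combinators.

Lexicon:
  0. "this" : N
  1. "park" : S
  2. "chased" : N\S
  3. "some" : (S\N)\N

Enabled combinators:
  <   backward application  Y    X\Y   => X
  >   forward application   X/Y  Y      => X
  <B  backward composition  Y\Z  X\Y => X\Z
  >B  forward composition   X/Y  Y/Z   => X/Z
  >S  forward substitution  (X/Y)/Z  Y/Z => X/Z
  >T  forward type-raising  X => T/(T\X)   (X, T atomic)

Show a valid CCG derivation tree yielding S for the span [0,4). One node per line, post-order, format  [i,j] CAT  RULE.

[0,1] N  lex  "this"
[1,2] S  lex  "park"
[2,3] N\S  lex  "chased"
[1,3] N  <  k=2
[3,4] (S\N)\N  lex  "some"
[1,4] S\N  <  k=3
[0,4] S  <  k=1

[0,4] S   <
  [0,1] "this" : N
  [1,4] S\N   <
    [1,3] N   <
      [1,2] "park" : S
      [2,3] "chased" : N\S
    [3,4] "some" : (S\N)\N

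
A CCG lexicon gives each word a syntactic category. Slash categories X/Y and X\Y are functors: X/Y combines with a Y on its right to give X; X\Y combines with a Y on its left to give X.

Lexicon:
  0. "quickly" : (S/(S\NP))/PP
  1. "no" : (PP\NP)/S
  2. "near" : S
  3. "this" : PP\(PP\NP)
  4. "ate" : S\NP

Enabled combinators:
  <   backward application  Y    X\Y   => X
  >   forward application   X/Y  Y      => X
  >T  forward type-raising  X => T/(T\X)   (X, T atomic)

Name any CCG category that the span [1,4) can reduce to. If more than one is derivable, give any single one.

[0,5] S   >
  [0,4] S/(S\NP)   >
    [0,1] "quickly" : (S/(S\NP))/PP
    [1,4] PP   <
      [1,3] PP\NP   >
        [1,2] "no" : (PP\NP)/S
        [2,3] "near" : S
      [3,4] "this" : PP\(PP\NP)
  [4,5] "ate" : S\NP

PP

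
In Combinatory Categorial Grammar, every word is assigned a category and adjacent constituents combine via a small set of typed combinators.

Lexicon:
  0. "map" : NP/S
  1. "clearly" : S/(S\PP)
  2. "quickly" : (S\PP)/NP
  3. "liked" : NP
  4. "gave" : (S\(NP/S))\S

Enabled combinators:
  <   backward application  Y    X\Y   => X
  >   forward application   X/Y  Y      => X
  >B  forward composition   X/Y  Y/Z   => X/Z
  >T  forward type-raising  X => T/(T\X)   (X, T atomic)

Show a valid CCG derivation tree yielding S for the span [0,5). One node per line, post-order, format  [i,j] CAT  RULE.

[0,5] S   <
  [0,1] "map" : NP/S
  [1,5] S\(NP/S)   <
    [1,4] S   >
      [1,2] "clearly" : S/(S\PP)
      [2,4] S\PP   >
        [2,3] "quickly" : (S\PP)/NP
        [3,4] "liked" : NP
    [4,5] "gave" : (S\(NP/S))\S

[0,1] NP/S  lex  "map"
[1,2] S/(S\PP)  lex  "clearly"
[2,3] (S\PP)/NP  lex  "quickly"
[3,4] NP  lex  "liked"
[2,4] S\PP  >  k=3
[1,4] S  >  k=2
[4,5] (S\(NP/S))\S  lex  "gave"
[1,5] S\(NP/S)  <  k=4
[0,5] S  <  k=1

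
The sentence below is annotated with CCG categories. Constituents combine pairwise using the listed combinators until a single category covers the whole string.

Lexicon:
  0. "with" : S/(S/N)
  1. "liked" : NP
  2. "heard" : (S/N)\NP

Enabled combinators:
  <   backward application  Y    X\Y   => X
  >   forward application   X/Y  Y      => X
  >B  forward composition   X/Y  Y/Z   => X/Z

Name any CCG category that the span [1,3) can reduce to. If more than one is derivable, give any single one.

[0,3] S   >
  [0,1] "with" : S/(S/N)
  [1,3] S/N   <
    [1,2] "liked" : NP
    [2,3] "heard" : (S/N)\NP

S/N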